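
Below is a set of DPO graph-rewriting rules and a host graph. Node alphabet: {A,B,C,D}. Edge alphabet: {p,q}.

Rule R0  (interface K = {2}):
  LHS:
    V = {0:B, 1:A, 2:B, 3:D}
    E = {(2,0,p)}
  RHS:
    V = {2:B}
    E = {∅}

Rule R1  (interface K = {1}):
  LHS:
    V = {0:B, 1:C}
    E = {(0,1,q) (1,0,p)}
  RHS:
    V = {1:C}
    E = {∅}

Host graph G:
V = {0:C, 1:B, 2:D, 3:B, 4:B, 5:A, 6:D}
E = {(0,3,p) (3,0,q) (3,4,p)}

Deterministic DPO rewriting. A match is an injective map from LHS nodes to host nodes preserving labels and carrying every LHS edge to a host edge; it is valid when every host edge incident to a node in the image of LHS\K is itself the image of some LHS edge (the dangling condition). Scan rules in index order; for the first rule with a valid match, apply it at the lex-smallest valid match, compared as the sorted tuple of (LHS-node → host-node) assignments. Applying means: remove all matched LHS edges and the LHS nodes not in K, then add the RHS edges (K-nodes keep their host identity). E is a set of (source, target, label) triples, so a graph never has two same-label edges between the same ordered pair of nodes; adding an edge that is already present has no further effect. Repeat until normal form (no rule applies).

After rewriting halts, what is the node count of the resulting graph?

Answer: 3

Derivation:
[0] host  ⇒  7 nodes, 3 edges  {0-p->3 3-q->0 3-p->4}
[1] R0 @ {0↦4, 1↦5, 2↦3, 3↦2}  ⇒  4 nodes, 2 edges  {0-p->3 3-q->0}
[2] R1 @ {0↦3, 1↦0}  ⇒  3 nodes, 0 edges  {∅}
halt: no rule applies after step 2
NF nodes: {0:C, 1:B, 6:D}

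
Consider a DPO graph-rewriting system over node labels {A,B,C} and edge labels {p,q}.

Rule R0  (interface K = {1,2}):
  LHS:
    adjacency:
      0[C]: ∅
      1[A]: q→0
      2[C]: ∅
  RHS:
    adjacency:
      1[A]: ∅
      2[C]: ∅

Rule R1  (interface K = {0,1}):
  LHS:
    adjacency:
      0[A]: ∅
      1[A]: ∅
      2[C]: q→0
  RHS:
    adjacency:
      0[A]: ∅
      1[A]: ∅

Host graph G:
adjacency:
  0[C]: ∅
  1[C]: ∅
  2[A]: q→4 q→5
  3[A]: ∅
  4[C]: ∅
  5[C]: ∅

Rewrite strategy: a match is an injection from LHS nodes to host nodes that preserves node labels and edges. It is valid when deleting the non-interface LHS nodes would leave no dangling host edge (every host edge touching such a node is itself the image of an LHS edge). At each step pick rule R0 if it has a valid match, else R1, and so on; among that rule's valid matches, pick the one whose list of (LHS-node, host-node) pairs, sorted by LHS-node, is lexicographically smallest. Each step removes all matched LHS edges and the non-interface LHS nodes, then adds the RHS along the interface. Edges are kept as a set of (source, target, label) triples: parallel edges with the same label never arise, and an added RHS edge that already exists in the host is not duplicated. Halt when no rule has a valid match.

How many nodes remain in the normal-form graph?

start.  V:6 E:2  edges: 2-q->4 2-q->5
1. fire R0 via {0↦4, 1↦2, 2↦0}  →  V:5 E:1  edges: 2-q->5
2. fire R0 via {0↦5, 1↦2, 2↦0}  →  V:4 E:0  edges: ∅
halt: no rule applies after step 2
NF nodes: {0:C, 1:C, 2:A, 3:A}

Answer: 4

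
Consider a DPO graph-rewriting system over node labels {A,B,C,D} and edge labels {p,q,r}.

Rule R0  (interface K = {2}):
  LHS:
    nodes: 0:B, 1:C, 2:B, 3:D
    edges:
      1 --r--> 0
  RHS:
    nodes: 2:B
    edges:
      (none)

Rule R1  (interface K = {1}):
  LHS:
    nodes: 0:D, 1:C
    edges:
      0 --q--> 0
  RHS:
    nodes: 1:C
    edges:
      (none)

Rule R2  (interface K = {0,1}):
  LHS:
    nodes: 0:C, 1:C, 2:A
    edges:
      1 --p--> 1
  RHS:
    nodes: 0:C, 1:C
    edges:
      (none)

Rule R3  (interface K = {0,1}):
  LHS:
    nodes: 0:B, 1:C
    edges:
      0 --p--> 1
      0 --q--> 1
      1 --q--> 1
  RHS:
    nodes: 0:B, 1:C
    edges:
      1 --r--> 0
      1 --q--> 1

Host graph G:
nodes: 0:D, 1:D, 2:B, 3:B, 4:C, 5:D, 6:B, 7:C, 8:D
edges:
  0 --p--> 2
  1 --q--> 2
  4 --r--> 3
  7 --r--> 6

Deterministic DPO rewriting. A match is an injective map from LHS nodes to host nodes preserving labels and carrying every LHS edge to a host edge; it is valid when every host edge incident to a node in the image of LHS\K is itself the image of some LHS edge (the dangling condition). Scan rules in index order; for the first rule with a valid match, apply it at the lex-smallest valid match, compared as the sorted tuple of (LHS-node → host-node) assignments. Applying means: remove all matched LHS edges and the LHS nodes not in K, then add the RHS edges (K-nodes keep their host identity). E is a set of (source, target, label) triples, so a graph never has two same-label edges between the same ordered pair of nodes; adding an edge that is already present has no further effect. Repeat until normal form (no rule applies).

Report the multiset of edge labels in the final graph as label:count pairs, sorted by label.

initial: |V|=9 |E|=4  E = 0-p->2 1-q->2 4-r->3 7-r->6
step 1: apply R0 at {0↦3, 1↦4, 2↦2, 3↦5}  → |V|=6 |E|=3  E = 0-p->2 1-q->2 7-r->6
step 2: apply R0 at {0↦6, 1↦7, 2↦2, 3↦8}  → |V|=3 |E|=2  E = 0-p->2 1-q->2
final graph: no rule applies after step 2
NF edges: [(0, 2, 'p'), (1, 2, 'q')]

Answer: p:1 q:1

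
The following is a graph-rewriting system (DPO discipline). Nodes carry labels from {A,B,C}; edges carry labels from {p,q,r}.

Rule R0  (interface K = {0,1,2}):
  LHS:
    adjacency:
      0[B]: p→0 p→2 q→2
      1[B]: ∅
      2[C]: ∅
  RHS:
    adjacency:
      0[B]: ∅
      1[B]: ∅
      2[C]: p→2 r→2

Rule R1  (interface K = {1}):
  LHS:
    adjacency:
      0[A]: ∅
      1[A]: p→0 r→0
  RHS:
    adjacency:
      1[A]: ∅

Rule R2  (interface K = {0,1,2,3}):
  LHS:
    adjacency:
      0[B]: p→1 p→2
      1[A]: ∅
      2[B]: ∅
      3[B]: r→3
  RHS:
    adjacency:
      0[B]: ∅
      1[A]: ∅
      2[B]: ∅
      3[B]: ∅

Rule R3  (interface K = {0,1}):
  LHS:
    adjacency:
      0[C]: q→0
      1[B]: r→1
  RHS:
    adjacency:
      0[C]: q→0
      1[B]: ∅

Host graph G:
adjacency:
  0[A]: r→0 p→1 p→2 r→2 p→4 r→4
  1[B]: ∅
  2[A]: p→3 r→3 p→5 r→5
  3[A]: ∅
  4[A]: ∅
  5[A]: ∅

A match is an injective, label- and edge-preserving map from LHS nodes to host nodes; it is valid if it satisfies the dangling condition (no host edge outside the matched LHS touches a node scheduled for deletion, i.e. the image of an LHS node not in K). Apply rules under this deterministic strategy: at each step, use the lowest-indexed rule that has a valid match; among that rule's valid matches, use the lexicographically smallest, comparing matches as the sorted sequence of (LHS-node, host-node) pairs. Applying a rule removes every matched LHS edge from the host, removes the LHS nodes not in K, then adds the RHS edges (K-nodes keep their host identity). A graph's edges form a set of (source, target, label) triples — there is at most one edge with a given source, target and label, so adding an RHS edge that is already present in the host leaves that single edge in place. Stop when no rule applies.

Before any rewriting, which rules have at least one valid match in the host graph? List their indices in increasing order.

R0: no valid match — LHS pattern not found
R1: 3 valid matches — {0↦3, 1↦2}, {0↦4, 1↦0}, {0↦5, 1↦2}
R2: no valid match — LHS pattern not found
R3: no valid match — LHS pattern not found

Answer: [R1]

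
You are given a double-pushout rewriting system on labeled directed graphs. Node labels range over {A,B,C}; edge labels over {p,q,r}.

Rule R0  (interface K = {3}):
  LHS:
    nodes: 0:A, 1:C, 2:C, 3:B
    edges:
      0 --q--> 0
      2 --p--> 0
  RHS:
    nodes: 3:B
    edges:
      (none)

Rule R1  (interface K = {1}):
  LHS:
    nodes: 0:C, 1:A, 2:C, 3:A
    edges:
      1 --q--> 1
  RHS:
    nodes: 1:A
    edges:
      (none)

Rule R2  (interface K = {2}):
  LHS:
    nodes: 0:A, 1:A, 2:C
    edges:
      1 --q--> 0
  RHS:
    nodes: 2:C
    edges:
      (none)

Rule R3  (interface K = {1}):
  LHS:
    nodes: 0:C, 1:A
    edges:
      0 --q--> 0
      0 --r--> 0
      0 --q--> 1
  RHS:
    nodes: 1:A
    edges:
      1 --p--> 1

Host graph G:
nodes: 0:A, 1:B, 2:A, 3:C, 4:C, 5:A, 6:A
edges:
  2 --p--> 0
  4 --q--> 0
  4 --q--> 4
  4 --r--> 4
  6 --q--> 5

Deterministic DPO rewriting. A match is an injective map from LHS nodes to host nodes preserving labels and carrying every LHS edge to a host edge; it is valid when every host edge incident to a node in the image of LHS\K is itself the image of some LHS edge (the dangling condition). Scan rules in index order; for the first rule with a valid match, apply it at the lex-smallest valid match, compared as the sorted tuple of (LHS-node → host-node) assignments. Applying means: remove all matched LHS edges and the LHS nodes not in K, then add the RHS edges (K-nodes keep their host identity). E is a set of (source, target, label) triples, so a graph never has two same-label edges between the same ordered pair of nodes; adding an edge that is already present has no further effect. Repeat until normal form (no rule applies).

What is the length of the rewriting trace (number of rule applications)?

initial: |V|=7 |E|=5  E = 2-p->0 4-q->0 4-q->4 4-r->4 6-q->5
step 1: apply R2 at {0↦5, 1↦6, 2↦3}  → |V|=5 |E|=4  E = 2-p->0 4-q->0 4-q->4 4-r->4
step 2: apply R3 at {0↦4, 1↦0}  → |V|=4 |E|=2  E = 0-p->0 2-p->0
halt: no rule applies after step 2

Answer: 2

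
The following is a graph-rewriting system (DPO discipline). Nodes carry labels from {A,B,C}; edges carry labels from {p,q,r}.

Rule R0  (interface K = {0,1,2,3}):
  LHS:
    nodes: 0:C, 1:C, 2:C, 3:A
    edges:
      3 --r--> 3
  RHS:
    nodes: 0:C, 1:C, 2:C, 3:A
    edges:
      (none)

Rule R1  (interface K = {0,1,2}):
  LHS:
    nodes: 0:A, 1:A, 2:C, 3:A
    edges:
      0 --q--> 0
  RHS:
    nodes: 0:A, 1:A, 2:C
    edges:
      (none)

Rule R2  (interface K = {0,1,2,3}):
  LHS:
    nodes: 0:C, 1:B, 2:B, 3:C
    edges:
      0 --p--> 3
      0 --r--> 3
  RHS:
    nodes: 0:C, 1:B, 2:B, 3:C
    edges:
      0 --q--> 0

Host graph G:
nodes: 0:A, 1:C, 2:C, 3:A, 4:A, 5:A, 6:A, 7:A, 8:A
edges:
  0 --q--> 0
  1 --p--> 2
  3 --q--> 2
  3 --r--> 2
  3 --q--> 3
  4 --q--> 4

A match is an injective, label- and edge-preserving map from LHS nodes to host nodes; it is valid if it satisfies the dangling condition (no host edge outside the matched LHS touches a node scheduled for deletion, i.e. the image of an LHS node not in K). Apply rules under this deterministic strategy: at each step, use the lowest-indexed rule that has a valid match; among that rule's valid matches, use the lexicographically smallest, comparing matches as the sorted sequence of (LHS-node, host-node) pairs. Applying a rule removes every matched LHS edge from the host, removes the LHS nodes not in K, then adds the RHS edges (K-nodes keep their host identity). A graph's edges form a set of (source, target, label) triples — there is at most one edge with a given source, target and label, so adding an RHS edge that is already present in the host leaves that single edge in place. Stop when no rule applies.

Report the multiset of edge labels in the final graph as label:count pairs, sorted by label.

start.  V:9 E:6  edges: 0-q->0 1-p->2 3-q->2 3-r->2 3-q->3 4-q->4
1. fire R1 via {0↦0, 1↦3, 2↦1, 3↦5}  →  V:8 E:5  edges: 1-p->2 3-q->2 3-r->2 3-q->3 4-q->4
2. fire R1 via {0↦3, 1↦0, 2↦1, 3↦6}  →  V:7 E:4  edges: 1-p->2 3-q->2 3-r->2 4-q->4
3. fire R1 via {0↦4, 1↦0, 2↦1, 3↦7}  →  V:6 E:3  edges: 1-p->2 3-q->2 3-r->2
normal form: no rule applies after step 3
NF edges: [(1, 2, 'p'), (3, 2, 'q'), (3, 2, 'r')]

Answer: p:1 q:1 r:1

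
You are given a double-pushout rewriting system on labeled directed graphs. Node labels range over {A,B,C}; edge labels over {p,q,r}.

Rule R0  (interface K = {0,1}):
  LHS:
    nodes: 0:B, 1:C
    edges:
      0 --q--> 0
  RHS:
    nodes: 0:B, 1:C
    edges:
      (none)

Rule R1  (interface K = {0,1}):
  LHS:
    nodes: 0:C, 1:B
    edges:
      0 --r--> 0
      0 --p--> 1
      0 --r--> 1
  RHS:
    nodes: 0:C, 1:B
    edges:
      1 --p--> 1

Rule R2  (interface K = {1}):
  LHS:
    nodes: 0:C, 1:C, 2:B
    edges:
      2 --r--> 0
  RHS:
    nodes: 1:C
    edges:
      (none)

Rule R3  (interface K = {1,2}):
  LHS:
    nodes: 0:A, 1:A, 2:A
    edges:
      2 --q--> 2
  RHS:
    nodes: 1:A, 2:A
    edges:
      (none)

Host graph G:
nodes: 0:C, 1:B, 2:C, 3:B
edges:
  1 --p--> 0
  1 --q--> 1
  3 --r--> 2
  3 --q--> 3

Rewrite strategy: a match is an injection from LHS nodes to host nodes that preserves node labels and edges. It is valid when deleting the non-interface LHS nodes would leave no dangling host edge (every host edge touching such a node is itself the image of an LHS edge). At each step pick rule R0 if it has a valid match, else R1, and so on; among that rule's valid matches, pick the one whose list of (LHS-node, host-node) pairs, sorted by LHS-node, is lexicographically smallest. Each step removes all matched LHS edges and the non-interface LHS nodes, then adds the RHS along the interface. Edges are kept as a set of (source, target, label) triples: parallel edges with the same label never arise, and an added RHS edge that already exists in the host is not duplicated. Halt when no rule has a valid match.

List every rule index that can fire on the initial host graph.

R0: 4 valid matches — {0↦1, 1↦0}, {0↦1, 1↦2}, {0↦3, 1↦0} (+1 more)
R1: no valid match — LHS pattern not found
R2: no valid match — 1 raw match, all fail dangling condition
R3: no valid match — LHS pattern not found

Answer: [R0]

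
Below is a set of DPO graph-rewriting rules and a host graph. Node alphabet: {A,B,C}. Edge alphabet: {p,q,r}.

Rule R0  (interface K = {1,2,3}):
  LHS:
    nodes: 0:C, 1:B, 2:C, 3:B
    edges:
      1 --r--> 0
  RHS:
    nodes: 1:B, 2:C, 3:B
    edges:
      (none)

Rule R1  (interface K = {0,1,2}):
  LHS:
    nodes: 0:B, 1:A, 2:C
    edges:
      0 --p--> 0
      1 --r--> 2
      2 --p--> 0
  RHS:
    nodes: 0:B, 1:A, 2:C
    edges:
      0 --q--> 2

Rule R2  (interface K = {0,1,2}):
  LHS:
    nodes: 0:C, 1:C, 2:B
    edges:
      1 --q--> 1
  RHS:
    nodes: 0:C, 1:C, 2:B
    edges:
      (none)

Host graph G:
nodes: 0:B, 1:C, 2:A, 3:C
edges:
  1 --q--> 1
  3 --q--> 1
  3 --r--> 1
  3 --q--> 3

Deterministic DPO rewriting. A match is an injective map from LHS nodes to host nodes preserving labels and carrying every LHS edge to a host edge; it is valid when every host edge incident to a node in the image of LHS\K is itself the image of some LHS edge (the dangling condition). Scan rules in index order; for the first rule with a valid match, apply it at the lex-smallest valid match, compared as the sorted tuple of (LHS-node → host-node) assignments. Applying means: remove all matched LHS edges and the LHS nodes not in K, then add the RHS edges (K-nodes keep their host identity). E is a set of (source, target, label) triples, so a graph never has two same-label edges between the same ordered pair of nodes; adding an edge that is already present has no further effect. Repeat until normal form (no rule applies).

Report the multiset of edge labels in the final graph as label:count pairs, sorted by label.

initial: |V|=4 |E|=4  E = 1-q->1 3-q->1 3-r->1 3-q->3
step 1: apply R2 at {0↦1, 1↦3, 2↦0}  → |V|=4 |E|=3  E = 1-q->1 3-q->1 3-r->1
step 2: apply R2 at {0↦3, 1↦1, 2↦0}  → |V|=4 |E|=2  E = 3-q->1 3-r->1
final graph: no rule applies after step 2
NF edges: [(3, 1, 'q'), (3, 1, 'r')]

Answer: q:1 r:1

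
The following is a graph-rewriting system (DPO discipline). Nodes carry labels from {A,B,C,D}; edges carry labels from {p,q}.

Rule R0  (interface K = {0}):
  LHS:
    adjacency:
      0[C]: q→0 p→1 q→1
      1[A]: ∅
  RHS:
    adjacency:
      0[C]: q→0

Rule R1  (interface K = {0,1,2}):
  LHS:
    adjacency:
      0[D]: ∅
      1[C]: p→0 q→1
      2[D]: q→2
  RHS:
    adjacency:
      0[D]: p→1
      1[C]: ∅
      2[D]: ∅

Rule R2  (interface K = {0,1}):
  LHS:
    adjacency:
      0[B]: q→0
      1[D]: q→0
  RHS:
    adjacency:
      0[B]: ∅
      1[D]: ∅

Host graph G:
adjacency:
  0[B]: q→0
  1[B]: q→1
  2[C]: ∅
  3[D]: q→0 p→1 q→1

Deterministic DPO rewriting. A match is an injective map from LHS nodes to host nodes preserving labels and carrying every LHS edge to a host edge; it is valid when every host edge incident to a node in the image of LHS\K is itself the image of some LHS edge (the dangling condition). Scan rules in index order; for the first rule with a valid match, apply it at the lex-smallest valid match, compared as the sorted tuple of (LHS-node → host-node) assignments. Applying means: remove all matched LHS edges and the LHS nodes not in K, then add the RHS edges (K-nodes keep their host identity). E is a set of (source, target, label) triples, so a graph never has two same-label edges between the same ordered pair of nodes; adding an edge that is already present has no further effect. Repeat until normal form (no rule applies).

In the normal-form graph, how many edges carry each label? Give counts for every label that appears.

Answer: p:1

Steps:
[0] host  ⇒  4 nodes, 5 edges  {0-q->0 1-q->1 3-q->0 3-p->1 3-q->1}
[1] R2 @ {0↦0, 1↦3}  ⇒  4 nodes, 3 edges  {1-q->1 3-p->1 3-q->1}
[2] R2 @ {0↦1, 1↦3}  ⇒  4 nodes, 1 edges  {3-p->1}
halt: no rule applies after step 2
NF edges: [(3, 1, 'p')]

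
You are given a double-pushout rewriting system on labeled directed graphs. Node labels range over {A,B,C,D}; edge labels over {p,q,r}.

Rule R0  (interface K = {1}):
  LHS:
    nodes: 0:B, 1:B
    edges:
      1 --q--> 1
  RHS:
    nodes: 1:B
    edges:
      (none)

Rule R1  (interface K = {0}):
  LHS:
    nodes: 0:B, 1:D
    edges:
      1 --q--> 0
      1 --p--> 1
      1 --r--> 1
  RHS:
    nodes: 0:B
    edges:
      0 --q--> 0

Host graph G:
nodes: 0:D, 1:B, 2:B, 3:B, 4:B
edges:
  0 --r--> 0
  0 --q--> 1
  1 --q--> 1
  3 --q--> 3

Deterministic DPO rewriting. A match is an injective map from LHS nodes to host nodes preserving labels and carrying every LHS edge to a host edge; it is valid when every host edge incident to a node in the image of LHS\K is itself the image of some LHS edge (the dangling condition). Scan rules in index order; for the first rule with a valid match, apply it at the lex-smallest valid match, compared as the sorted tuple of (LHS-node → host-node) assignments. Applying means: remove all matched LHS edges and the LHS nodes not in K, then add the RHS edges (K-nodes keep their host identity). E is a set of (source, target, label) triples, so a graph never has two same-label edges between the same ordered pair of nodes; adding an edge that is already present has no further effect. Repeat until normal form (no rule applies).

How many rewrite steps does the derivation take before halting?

initial: |V|=5 |E|=4  E = 0-r->0 0-q->1 1-q->1 3-q->3
step 1: apply R0 at {0↦2, 1↦1}  → |V|=4 |E|=3  E = 0-r->0 0-q->1 3-q->3
step 2: apply R0 at {0↦4, 1↦3}  → |V|=3 |E|=2  E = 0-r->0 0-q->1
final graph: no rule applies after step 2

Answer: 2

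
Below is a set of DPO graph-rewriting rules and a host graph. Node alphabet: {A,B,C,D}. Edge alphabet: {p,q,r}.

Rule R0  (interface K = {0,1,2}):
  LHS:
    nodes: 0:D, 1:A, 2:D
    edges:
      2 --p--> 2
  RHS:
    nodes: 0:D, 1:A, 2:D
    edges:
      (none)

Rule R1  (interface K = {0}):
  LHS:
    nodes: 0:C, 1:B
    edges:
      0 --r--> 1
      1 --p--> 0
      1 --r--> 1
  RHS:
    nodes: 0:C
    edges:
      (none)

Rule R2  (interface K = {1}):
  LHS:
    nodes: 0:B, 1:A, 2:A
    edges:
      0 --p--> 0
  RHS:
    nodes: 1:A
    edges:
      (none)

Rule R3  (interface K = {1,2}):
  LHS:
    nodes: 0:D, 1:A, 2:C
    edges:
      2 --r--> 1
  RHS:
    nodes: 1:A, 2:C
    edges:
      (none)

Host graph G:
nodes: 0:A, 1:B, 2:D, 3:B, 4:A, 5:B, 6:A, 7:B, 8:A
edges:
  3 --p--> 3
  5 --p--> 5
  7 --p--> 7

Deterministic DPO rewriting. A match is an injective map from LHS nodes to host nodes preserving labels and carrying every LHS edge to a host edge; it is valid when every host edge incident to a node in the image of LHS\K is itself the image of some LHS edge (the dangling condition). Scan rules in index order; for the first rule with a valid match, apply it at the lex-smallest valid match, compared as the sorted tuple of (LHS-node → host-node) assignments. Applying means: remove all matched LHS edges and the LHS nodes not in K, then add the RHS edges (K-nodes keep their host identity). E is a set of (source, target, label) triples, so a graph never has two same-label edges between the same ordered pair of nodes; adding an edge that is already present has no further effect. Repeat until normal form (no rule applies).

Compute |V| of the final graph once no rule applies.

start.  V:9 E:3  edges: 3-p->3 5-p->5 7-p->7
1. fire R2 via {0↦3, 1↦0, 2↦4}  →  V:7 E:2  edges: 5-p->5 7-p->7
2. fire R2 via {0↦5, 1↦0, 2↦6}  →  V:5 E:1  edges: 7-p->7
3. fire R2 via {0↦7, 1↦0, 2↦8}  →  V:3 E:0  edges: ∅
final graph: no rule applies after step 3
NF nodes: {0:A, 1:B, 2:D}

Answer: 3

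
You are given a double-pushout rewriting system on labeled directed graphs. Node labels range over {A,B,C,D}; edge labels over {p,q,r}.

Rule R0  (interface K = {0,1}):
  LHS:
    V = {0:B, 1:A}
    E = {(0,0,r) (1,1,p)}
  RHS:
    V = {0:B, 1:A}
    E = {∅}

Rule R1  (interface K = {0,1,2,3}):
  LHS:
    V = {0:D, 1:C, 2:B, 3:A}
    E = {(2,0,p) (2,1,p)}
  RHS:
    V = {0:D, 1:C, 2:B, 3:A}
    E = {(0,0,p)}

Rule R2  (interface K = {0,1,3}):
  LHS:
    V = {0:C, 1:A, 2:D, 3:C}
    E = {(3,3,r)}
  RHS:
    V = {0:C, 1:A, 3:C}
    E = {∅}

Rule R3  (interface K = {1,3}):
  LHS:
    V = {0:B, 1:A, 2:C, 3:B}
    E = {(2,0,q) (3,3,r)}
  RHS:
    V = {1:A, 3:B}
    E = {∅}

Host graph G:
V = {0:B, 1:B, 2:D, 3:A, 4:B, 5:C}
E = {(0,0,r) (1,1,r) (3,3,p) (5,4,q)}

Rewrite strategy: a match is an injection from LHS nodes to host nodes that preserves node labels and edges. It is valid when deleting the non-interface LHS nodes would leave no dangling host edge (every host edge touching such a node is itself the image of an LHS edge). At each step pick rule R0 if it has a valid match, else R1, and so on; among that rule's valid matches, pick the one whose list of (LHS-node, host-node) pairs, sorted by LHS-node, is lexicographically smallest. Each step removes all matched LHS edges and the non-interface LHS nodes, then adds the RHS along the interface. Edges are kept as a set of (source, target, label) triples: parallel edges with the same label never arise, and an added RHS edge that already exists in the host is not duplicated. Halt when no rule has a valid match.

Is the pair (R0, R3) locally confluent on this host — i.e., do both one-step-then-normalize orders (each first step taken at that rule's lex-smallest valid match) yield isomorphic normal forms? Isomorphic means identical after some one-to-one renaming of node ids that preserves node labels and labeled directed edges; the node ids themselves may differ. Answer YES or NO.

branch R0-first: apply at {0↦0, 1↦3} → |E|=2, then 1 more step(s) → NF |V|=4 |E|=0 V={0:B, 1:B, 2:D, 3:A} E=∅
branch R3-first: apply at {0↦4, 1↦3, 2↦5, 3↦0} → |E|=2, then 1 more step(s) → NF |V|=4 |E|=0 V={0:B, 1:B, 2:D, 3:A} E=∅
graphs isomorphic (equal up to label-preserving node renaming)

Answer: YES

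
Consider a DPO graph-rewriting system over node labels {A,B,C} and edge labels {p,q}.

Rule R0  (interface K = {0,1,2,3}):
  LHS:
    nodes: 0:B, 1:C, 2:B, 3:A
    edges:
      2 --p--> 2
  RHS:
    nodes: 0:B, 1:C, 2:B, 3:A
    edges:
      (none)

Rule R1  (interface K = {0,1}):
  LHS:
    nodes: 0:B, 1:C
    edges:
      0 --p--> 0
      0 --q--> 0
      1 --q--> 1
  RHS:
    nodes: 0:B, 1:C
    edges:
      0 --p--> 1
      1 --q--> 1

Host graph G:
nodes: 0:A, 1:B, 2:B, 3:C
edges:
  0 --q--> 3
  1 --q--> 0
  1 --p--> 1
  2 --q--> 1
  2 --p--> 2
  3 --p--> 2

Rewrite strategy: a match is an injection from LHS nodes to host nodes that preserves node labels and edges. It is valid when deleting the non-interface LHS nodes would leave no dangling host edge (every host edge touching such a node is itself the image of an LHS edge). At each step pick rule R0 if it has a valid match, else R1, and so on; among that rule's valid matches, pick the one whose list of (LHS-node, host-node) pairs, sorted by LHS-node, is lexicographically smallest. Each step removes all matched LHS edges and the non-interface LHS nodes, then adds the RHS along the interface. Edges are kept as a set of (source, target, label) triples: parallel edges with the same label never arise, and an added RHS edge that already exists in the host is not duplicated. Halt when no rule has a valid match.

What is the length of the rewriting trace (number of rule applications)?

start.  V:4 E:6  edges: 0-q->3 1-q->0 1-p->1 2-q->1 2-p->2 3-p->2
1. fire R0 via {0↦1, 1↦3, 2↦2, 3↦0}  →  V:4 E:5  edges: 0-q->3 1-q->0 1-p->1 2-q->1 3-p->2
2. fire R0 via {0↦2, 1↦3, 2↦1, 3↦0}  →  V:4 E:4  edges: 0-q->3 1-q->0 2-q->1 3-p->2
final graph: no rule applies after step 2

Answer: 2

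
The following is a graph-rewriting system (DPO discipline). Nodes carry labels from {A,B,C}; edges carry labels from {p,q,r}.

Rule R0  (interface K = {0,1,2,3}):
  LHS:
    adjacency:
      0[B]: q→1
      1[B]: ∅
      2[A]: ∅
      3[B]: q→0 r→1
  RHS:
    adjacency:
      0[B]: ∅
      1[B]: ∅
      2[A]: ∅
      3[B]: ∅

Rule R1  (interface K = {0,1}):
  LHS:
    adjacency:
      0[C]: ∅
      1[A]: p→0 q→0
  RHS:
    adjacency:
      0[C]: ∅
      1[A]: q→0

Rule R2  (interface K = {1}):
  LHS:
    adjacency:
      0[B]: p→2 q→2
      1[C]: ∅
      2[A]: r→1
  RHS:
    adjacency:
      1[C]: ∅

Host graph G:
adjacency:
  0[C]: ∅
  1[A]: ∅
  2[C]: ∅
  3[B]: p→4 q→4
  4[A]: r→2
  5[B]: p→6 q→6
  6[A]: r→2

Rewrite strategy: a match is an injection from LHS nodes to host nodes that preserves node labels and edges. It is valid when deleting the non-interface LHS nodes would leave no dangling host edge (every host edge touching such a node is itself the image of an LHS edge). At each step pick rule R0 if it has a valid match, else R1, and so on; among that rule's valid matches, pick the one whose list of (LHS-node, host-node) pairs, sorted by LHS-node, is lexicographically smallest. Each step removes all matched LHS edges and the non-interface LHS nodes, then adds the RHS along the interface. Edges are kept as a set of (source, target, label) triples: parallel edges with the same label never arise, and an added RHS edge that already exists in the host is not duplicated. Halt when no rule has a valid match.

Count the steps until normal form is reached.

start.  V:7 E:6  edges: 3-p->4 3-q->4 4-r->2 5-p->6 5-q->6 6-r->2
1. fire R2 via {0↦3, 1↦2, 2↦4}  →  V:5 E:3  edges: 5-p->6 5-q->6 6-r->2
2. fire R2 via {0↦5, 1↦2, 2↦6}  →  V:3 E:0  edges: ∅
normal form: no rule applies after step 2

Answer: 2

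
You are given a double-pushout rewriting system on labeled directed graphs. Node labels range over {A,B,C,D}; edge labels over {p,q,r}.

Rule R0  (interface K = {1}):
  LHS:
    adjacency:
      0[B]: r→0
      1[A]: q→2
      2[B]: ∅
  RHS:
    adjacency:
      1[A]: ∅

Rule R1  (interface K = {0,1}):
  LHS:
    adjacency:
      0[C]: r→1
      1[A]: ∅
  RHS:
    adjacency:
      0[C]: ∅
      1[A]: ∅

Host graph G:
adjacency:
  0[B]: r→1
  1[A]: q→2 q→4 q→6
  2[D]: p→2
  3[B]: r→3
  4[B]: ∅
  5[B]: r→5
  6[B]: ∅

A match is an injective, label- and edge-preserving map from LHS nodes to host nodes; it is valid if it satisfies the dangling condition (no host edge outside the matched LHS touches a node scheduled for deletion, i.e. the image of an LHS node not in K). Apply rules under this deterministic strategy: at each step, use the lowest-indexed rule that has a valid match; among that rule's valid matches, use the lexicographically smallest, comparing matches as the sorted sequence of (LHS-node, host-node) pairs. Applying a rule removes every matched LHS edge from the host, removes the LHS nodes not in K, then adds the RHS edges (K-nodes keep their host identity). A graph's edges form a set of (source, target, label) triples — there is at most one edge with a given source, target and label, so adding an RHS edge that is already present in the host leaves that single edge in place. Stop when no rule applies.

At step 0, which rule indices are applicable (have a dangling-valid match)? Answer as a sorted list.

Answer: [R0]

Rewrite trace:
R0: 4 valid matches — {0↦3, 1↦1, 2↦4}, {0↦3, 1↦1, 2↦6}, {0↦5, 1↦1, 2↦4} (+1 more)
R1: no valid match — LHS pattern not found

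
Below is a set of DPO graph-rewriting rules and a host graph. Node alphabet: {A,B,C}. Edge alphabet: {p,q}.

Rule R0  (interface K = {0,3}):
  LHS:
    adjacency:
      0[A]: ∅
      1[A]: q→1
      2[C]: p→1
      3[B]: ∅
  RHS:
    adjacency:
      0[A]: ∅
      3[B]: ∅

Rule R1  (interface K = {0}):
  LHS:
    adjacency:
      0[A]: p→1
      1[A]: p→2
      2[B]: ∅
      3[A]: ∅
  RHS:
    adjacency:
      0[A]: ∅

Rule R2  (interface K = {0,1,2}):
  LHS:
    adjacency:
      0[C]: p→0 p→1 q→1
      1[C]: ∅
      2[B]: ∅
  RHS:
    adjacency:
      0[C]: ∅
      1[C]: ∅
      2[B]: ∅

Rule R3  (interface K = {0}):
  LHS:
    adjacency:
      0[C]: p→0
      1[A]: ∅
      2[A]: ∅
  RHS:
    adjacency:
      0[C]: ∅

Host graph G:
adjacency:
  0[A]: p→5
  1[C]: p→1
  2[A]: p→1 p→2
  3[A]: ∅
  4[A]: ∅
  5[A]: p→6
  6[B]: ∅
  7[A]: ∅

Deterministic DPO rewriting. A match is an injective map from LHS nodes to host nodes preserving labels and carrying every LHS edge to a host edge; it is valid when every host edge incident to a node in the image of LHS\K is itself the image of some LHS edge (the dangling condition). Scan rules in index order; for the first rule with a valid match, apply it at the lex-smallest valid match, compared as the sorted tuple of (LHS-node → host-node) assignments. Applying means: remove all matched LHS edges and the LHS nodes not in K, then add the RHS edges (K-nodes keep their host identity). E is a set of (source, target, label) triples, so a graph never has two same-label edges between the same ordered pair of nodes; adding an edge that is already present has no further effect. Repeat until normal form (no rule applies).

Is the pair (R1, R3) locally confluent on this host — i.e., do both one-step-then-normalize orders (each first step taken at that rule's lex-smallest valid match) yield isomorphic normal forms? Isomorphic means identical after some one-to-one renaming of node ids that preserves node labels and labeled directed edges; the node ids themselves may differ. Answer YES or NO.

branch R1-first: apply at {0↦0, 1↦5, 2↦6, 3↦3} → |E|=3, then 1 more step(s) → NF |V|=3 |E|=2 V={1:C, 2:A, 7:A} E=2-p->1 2-p->2
branch R3-first: apply at {0↦1, 1↦3, 2↦4} → |E|=4, then 1 more step(s) → NF |V|=3 |E|=2 V={0:A, 1:C, 2:A} E=2-p->1 2-p->2
graphs isomorphic (equal up to label-preserving node renaming)

Answer: YES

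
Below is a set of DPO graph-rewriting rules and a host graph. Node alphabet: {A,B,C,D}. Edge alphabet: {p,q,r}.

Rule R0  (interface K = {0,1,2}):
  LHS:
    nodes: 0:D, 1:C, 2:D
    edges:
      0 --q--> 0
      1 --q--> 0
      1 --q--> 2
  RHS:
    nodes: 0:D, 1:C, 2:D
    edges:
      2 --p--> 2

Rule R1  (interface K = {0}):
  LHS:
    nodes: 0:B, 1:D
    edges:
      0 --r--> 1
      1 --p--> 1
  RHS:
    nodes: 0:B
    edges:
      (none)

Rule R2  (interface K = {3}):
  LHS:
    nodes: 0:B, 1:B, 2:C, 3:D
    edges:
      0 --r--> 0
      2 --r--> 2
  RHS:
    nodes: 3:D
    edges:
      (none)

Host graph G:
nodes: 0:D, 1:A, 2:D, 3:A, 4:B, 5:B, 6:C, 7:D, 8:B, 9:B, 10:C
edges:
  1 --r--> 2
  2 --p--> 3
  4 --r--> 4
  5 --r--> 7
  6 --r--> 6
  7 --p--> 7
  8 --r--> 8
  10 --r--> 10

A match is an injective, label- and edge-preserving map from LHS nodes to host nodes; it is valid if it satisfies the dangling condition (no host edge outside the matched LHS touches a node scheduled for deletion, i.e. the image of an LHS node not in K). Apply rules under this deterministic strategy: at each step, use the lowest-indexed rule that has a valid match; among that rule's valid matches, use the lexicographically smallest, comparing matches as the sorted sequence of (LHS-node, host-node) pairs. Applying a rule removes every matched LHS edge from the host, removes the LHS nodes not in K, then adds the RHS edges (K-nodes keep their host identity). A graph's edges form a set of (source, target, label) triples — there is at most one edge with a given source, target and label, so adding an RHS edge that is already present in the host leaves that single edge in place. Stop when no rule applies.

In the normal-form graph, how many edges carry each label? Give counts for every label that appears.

initial: |V|=11 |E|=8  E = 1-r->2 2-p->3 4-r->4 5-r->7 6-r->6 7-p->7 8-r->8 10-r->10
step 1: apply R1 at {0↦5, 1↦7}  → |V|=10 |E|=6  E = 1-r->2 2-p->3 4-r->4 6-r->6 8-r->8 10-r->10
step 2: apply R2 at {0↦4, 1↦5, 2↦6, 3↦0}  → |V|=7 |E|=4  E = 1-r->2 2-p->3 8-r->8 10-r->10
step 3: apply R2 at {0↦8, 1↦9, 2↦10, 3↦0}  → |V|=4 |E|=2  E = 1-r->2 2-p->3
normal form: no rule applies after step 3
NF edges: [(1, 2, 'r'), (2, 3, 'p')]

Answer: p:1 r:1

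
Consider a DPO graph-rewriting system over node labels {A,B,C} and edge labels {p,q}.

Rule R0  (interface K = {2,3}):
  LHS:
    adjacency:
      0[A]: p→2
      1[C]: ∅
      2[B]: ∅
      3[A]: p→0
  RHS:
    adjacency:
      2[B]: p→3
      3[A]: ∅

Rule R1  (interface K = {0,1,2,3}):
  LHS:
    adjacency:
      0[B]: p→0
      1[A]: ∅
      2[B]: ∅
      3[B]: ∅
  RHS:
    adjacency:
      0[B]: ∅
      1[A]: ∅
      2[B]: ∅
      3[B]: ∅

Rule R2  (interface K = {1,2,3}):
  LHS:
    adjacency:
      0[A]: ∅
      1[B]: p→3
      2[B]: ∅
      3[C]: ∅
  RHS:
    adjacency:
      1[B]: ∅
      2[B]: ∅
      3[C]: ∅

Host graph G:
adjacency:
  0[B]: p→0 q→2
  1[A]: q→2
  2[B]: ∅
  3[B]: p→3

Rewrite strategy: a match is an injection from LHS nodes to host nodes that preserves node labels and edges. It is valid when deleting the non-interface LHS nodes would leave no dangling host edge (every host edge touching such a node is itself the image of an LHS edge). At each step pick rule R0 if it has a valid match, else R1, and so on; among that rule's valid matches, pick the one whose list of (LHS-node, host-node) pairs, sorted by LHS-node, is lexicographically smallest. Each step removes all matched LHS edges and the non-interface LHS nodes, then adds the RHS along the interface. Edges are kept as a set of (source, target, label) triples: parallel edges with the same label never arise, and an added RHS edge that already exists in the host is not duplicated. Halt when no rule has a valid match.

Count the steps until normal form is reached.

initial: |V|=4 |E|=4  E = 0-p->0 0-q->2 1-q->2 3-p->3
step 1: apply R1 at {0↦0, 1↦1, 2↦2, 3↦3}  → |V|=4 |E|=3  E = 0-q->2 1-q->2 3-p->3
step 2: apply R1 at {0↦3, 1↦1, 2↦0, 3↦2}  → |V|=4 |E|=2  E = 0-q->2 1-q->2
halt: no rule applies after step 2

Answer: 2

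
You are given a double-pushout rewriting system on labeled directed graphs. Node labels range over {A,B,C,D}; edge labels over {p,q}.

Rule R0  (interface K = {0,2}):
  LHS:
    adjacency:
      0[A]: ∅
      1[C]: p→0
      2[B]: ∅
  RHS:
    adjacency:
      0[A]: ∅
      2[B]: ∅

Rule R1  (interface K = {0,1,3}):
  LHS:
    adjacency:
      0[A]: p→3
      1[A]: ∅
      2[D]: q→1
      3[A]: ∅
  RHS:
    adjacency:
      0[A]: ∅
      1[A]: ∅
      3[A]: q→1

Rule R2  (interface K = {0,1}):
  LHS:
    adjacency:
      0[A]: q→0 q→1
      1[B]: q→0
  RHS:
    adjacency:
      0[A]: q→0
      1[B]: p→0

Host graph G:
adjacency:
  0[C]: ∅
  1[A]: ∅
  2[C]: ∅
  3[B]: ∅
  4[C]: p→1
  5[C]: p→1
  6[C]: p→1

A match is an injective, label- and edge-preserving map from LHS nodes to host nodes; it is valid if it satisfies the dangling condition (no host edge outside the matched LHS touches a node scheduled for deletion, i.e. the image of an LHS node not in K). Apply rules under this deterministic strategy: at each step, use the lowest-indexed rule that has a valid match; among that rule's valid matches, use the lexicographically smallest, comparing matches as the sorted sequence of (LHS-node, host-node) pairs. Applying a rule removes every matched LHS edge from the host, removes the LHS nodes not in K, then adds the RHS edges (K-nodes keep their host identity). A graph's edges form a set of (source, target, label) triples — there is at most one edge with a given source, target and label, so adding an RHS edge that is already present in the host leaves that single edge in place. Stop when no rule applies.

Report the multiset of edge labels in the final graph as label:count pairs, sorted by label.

Answer: (no edges)

Rewrite trace:
[0] host  ⇒  7 nodes, 3 edges  {4-p->1 5-p->1 6-p->1}
[1] R0 @ {0↦1, 1↦4, 2↦3}  ⇒  6 nodes, 2 edges  {5-p->1 6-p->1}
[2] R0 @ {0↦1, 1↦5, 2↦3}  ⇒  5 nodes, 1 edges  {6-p->1}
[3] R0 @ {0↦1, 1↦6, 2↦3}  ⇒  4 nodes, 0 edges  {∅}
final graph: no rule applies after step 3
NF edges: []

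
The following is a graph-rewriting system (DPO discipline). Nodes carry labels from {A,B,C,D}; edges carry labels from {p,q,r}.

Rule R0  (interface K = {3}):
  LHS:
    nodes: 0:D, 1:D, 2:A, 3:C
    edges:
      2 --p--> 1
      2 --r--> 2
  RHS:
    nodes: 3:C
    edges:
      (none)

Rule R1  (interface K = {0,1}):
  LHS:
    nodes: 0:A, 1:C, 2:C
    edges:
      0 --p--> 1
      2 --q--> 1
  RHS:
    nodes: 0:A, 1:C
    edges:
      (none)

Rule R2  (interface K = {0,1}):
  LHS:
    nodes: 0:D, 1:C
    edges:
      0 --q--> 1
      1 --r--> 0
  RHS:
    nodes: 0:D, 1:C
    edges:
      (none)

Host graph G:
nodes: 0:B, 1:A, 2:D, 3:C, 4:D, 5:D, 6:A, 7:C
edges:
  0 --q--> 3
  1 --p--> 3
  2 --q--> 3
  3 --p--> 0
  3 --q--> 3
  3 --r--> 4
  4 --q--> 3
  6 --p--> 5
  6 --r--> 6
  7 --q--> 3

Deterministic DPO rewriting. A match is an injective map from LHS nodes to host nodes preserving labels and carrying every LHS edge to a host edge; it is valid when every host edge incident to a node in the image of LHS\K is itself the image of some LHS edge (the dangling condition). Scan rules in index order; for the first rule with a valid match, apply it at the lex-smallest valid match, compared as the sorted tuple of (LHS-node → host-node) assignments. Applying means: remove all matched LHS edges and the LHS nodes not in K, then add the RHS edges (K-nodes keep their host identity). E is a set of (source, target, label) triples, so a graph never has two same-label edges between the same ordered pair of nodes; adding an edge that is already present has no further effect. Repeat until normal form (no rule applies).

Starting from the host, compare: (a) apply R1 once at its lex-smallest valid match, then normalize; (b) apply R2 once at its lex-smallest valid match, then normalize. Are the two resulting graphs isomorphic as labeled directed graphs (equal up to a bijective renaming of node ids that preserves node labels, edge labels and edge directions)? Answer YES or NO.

branch R1-first: apply at {0↦1, 1↦3, 2↦7} → |E|=8, then 2 more step(s) → NF |V|=4 |E|=4 V={0:B, 1:A, 2:D, 3:C} E=0-q->3 2-q->3 3-p->0 3-q->3
branch R2-first: apply at {0↦4, 1↦3} → |E|=8, then 2 more step(s) → NF |V|=4 |E|=4 V={0:B, 1:A, 2:D, 3:C} E=0-q->3 2-q->3 3-p->0 3-q->3
graphs isomorphic (equal up to label-preserving node renaming)

Answer: YES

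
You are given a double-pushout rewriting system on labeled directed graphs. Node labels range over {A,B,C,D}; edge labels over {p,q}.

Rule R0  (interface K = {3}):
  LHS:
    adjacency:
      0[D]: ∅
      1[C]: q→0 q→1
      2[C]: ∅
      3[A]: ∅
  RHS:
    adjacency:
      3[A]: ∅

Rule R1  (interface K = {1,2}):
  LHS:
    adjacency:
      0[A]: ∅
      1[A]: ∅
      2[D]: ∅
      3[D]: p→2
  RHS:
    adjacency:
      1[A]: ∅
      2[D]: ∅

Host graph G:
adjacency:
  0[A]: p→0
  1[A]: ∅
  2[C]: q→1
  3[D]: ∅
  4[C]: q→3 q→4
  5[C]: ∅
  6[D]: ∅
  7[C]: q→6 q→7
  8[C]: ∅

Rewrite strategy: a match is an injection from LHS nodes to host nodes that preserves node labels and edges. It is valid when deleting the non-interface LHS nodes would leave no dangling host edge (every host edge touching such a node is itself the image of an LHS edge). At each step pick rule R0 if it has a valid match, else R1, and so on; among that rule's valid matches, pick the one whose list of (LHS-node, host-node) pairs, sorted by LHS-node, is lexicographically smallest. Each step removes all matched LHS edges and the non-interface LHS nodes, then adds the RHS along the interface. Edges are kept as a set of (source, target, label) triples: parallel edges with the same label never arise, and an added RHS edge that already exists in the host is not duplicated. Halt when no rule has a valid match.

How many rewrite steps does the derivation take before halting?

initial: |V|=9 |E|=6  E = 0-p->0 2-q->1 4-q->3 4-q->4 7-q->6 7-q->7
step 1: apply R0 at {0↦3, 1↦4, 2↦5, 3↦0}  → |V|=6 |E|=4  E = 0-p->0 2-q->1 7-q->6 7-q->7
step 2: apply R0 at {0↦6, 1↦7, 2↦8, 3↦0}  → |V|=3 |E|=2  E = 0-p->0 2-q->1
final graph: no rule applies after step 2

Answer: 2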